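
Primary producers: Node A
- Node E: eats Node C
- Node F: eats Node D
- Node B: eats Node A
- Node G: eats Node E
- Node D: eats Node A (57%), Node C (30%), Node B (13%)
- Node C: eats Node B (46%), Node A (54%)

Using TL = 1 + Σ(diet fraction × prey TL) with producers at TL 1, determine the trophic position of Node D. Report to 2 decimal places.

2.57

Node B: 1 + 1 = 2
Node C: 1 + (0.46×2 + 0.54×1) = 2.46
Node D: 1 + (0.57×1 + 0.3×2.46 + 0.13×2) = 2.568
Node E: 1 + 2.46 = 3.46
Node F: 1 + 2.568 = 3.568
Node G: 1 + 3.46 = 4.46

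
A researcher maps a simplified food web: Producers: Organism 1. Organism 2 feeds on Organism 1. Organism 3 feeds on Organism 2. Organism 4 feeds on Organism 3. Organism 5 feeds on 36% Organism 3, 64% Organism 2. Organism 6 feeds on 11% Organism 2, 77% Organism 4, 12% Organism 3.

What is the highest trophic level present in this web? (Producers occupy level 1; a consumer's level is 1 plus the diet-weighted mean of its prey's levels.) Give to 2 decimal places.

Organism 2: 1 + 1 = 2
Organism 3: 1 + 2 = 3
Organism 4: 1 + 3 = 4
Organism 5: 1 + (0.36×3 + 0.64×2) = 3.36
Organism 6: 1 + (0.11×2 + 0.77×4 + 0.12×3) = 4.66

4.66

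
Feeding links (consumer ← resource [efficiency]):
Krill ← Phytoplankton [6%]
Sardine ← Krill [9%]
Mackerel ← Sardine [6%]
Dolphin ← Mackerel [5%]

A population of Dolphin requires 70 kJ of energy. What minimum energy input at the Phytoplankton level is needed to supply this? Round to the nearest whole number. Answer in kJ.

Cumulative transfer efficiency: 0.06 × 0.09 × 0.06 × 0.05 = 0.0000162
Phytoplankton energy = 70 / 0.0000162 = 4320988 kJ

4320988 kJ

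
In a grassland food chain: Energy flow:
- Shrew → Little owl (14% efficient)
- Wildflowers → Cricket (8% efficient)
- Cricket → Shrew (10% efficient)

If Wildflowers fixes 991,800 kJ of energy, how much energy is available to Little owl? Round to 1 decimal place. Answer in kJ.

1110.8 kJ

Cricket: 991800 × 0.08 = 79344 kJ
Shrew: 79344 × 0.1 = 7934.4 kJ
Little owl: 7934.4 × 0.14 = 1110.816 kJ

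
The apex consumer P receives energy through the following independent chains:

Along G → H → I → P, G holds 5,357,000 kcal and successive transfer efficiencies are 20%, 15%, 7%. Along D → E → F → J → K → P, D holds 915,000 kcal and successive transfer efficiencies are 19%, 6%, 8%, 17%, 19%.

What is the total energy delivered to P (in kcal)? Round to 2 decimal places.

11276.65 kcal

Via G: 5357000 × 0.2 × 0.15 × 0.07 = 11249.7 kcal
Via D: 915000 × 0.19 × 0.06 × 0.08 × 0.17 × 0.19 = 26.953704 kcal
Total at P: 11249.7 + 26.953704 = 11276.653704 kcal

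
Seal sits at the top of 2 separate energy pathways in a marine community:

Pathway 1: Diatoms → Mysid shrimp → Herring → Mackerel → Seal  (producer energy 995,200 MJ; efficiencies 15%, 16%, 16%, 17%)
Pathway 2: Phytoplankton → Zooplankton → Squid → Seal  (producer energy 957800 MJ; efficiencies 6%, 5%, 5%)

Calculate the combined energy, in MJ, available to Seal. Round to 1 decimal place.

Pathway 1: 995200 × 0.15 × 0.16 × 0.16 × 0.17 = 649.66656 MJ
Pathway 2: 957800 × 0.06 × 0.05 × 0.05 = 143.67 MJ
Total at Seal: 649.66656 + 143.67 = 793.33656 MJ

793.3 MJ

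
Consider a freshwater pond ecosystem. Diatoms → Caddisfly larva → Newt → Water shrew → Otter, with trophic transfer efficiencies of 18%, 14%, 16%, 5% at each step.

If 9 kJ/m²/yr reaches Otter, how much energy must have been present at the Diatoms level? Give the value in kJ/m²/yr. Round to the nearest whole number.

44643 kJ/m²/yr

Cumulative transfer efficiency: 0.18 × 0.14 × 0.16 × 0.05 = 0.0002016
Diatoms energy = 9 / 0.0002016 = 44643 kJ/m²/yr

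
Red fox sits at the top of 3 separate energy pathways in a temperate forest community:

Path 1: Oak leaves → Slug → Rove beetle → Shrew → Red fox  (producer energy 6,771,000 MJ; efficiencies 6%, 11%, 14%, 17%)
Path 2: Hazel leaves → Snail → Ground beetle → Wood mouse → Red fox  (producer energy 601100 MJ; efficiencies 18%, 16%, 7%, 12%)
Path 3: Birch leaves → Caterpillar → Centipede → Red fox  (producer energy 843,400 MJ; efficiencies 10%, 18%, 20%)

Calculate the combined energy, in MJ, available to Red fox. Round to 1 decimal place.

Path 1: 6771000 × 0.06 × 0.11 × 0.14 × 0.17 = 1063.58868 MJ
Path 2: 601100 × 0.18 × 0.16 × 0.07 × 0.12 = 145.418112 MJ
Path 3: 843400 × 0.1 × 0.18 × 0.2 = 3036.24 MJ
Total at Red fox: 1063.58868 + 145.418112 + 3036.24 = 4245.246792 MJ

4245.2 MJ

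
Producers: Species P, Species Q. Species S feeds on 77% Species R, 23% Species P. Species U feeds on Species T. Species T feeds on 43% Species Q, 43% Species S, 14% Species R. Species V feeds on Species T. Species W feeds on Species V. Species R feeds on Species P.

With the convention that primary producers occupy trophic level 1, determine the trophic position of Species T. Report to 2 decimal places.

2.90

Species R: 1 + 1 = 2
Species S: 1 + (0.77×2 + 0.23×1) = 2.77
Species T: 1 + (0.43×1 + 0.43×2.77 + 0.14×2) = 2.9011
Species U: 1 + 2.9011 = 3.9011
Species V: 1 + 2.9011 = 3.9011
Species W: 1 + 3.9011 = 4.9011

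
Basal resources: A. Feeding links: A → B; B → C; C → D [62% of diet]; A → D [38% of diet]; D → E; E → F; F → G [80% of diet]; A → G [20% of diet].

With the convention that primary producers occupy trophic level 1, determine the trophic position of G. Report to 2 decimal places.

5.39

B: 1 + 1 = 2
C: 1 + 2 = 3
D: 1 + (0.62×3 + 0.38×1) = 3.24
E: 1 + 3.24 = 4.24
F: 1 + 4.24 = 5.24
G: 1 + (0.8×5.24 + 0.2×1) = 5.392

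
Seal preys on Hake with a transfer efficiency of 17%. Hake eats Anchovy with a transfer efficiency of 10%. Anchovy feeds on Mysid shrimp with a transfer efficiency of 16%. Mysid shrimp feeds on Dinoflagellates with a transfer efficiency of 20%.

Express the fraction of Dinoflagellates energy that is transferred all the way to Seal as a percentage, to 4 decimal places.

Product of link efficiencies: 0.2 × 0.16 × 0.1 × 0.17 = 0.000544
As a percentage: 0.000544 × 100 = 0.0544%

0.0544%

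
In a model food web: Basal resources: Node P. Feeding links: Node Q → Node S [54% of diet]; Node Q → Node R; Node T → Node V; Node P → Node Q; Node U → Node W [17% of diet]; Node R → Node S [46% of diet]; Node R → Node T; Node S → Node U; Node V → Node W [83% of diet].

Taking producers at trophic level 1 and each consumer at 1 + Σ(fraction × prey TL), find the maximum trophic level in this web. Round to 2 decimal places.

5.91

Node Q: 1 + 1 = 2
Node R: 1 + 2 = 3
Node S: 1 + (0.54×2 + 0.46×3) = 3.46
Node T: 1 + 3 = 4
Node U: 1 + 3.46 = 4.46
Node V: 1 + 4 = 5
Node W: 1 + (0.17×4.46 + 0.83×5) = 5.9082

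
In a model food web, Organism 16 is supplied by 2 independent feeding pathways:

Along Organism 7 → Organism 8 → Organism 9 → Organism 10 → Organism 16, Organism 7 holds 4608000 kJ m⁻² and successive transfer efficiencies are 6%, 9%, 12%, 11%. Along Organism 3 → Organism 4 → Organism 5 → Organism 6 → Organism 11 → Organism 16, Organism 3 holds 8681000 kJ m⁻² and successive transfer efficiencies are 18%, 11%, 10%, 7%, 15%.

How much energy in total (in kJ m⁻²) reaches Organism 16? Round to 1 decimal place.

Via Organism 7: 4608000 × 0.06 × 0.09 × 0.12 × 0.11 = 328.45824 kJ m⁻²
Via Organism 3: 8681000 × 0.18 × 0.11 × 0.1 × 0.07 × 0.15 = 180.47799 kJ m⁻²
Total at Organism 16: 328.45824 + 180.47799 = 508.93623 kJ m⁻²

508.9 kJ m⁻²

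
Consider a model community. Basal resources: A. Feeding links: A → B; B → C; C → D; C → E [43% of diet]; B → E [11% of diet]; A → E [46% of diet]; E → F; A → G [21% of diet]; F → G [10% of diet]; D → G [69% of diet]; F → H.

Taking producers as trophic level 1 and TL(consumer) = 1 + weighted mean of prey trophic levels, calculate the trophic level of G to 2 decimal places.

B: 1 + 1 = 2
C: 1 + 2 = 3
D: 1 + 3 = 4
E: 1 + (0.43×3 + 0.11×2 + 0.46×1) = 2.97
F: 1 + 2.97 = 3.97
G: 1 + (0.21×1 + 0.1×3.97 + 0.69×4) = 4.367
H: 1 + 3.97 = 4.97

4.37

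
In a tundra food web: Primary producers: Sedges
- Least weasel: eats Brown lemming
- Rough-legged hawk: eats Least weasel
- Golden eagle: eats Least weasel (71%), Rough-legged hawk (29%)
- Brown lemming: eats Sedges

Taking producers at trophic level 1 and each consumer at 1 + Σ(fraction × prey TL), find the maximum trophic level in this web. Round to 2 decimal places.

Brown lemming: 1 + 1 = 2
Least weasel: 1 + 2 = 3
Rough-legged hawk: 1 + 3 = 4
Golden eagle: 1 + (0.71×3 + 0.29×4) = 4.29

4.29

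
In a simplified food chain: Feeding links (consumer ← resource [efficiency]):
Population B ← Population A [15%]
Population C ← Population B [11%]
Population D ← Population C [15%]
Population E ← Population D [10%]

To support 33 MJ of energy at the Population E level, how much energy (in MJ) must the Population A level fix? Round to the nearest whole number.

133333 MJ

Cumulative transfer efficiency: 0.15 × 0.11 × 0.15 × 0.1 = 0.0002475
Population A energy = 33 / 0.0002475 = 133333 MJ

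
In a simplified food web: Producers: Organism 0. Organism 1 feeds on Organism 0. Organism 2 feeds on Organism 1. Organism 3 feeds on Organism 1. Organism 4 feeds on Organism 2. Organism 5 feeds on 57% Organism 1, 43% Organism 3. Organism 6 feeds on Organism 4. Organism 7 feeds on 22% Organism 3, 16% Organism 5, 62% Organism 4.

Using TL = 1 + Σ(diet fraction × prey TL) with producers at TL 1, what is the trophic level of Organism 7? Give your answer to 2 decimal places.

4.69

Organism 1: 1 + 1 = 2
Organism 2: 1 + 2 = 3
Organism 3: 1 + 2 = 3
Organism 4: 1 + 3 = 4
Organism 5: 1 + (0.57×2 + 0.43×3) = 3.43
Organism 6: 1 + 4 = 5
Organism 7: 1 + (0.22×3 + 0.16×3.43 + 0.62×4) = 4.6888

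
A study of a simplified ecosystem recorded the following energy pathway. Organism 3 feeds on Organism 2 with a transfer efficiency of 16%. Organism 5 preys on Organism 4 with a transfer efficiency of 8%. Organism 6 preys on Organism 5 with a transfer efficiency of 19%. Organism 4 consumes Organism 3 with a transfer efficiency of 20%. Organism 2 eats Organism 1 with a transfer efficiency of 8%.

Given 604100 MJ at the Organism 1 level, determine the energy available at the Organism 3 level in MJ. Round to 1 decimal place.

7732.5 MJ

Organism 2: 604100 × 0.08 = 48328 MJ
Organism 3: 48328 × 0.16 = 7732.48 MJ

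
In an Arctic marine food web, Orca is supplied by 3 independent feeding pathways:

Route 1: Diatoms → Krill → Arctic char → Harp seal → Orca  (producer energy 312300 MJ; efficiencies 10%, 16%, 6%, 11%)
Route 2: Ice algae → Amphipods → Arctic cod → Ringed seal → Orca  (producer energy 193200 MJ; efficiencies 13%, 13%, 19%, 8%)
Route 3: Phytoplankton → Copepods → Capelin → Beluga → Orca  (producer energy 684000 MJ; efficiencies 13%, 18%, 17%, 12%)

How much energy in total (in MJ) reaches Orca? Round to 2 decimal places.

409.12 MJ

Route 1: 312300 × 0.1 × 0.16 × 0.06 × 0.11 = 32.97888 MJ
Route 2: 193200 × 0.13 × 0.13 × 0.19 × 0.08 = 49.629216 MJ
Route 3: 684000 × 0.13 × 0.18 × 0.17 × 0.12 = 326.51424 MJ
Total at Orca: 32.97888 + 49.629216 + 326.51424 = 409.122336 MJ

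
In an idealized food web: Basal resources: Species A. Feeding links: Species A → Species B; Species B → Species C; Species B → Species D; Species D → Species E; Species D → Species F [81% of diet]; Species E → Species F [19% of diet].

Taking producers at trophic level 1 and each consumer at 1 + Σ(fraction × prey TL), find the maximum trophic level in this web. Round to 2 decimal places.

Species B: 1 + 1 = 2
Species C: 1 + 2 = 3
Species D: 1 + 2 = 3
Species E: 1 + 3 = 4
Species F: 1 + (0.81×3 + 0.19×4) = 4.19

4.19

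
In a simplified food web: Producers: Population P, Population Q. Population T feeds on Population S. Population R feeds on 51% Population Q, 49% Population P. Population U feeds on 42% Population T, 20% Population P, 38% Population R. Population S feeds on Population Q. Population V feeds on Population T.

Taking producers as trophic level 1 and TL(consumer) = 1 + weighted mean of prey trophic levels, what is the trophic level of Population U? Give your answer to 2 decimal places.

Population R: 1 + (0.51×1 + 0.49×1) = 2
Population S: 1 + 1 = 2
Population T: 1 + 2 = 3
Population U: 1 + (0.42×3 + 0.2×1 + 0.38×2) = 3.22
Population V: 1 + 3 = 4

3.22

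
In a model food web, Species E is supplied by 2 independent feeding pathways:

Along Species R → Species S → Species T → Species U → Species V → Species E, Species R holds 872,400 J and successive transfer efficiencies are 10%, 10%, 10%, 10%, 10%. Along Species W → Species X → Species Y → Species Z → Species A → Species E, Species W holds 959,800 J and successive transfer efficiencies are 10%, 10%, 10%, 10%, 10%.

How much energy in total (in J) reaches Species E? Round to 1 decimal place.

Via Species R: 872400 × 0.1 × 0.1 × 0.1 × 0.1 × 0.1 = 8.724 J
Via Species W: 959800 × 0.1 × 0.1 × 0.1 × 0.1 × 0.1 = 9.598 J
Total at Species E: 8.724 + 9.598 = 18.322 J

18.3 J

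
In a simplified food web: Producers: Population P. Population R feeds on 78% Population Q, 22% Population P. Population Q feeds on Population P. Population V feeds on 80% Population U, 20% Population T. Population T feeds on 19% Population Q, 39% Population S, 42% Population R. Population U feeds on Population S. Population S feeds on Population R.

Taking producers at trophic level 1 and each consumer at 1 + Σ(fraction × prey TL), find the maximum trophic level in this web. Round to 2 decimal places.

Population Q: 1 + 1 = 2
Population R: 1 + (0.78×2 + 0.22×1) = 2.78
Population S: 1 + 2.78 = 3.78
Population T: 1 + (0.19×2 + 0.39×3.78 + 0.42×2.78) = 4.0218
Population U: 1 + 3.78 = 4.78
Population V: 1 + (0.8×4.78 + 0.2×4.0218) = 5.62836

5.63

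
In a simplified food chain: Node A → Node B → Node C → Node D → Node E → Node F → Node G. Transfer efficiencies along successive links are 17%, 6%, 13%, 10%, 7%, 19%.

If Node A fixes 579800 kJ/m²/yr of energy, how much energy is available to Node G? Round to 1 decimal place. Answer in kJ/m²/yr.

1.0 kJ/m²/yr

Node B: 579800 × 0.17 = 98566 kJ/m²/yr
Node C: 98566 × 0.06 = 5913.96 kJ/m²/yr
Node D: 5913.96 × 0.13 = 768.8148 kJ/m²/yr
Node E: 768.8148 × 0.1 = 76.88148 kJ/m²/yr
Node F: 76.88148 × 0.07 = 5.3817036 kJ/m²/yr
Node G: 5.3817036 × 0.19 = 1.022523684 kJ/m²/yr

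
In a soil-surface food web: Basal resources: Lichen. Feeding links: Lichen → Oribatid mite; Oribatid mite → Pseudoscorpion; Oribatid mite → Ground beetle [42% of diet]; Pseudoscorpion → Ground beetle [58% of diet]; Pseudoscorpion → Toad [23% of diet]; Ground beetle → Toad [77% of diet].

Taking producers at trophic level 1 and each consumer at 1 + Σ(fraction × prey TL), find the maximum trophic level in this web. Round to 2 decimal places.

Oribatid mite: 1 + 1 = 2
Pseudoscorpion: 1 + 2 = 3
Ground beetle: 1 + (0.42×2 + 0.58×3) = 3.58
Toad: 1 + (0.23×3 + 0.77×3.58) = 4.4466

4.45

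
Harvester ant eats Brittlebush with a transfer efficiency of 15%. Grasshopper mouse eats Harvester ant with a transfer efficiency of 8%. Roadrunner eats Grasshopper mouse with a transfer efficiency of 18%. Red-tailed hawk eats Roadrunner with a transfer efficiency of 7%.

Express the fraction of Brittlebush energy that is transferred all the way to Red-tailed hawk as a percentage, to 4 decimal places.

0.0151%

Product of link efficiencies: 0.15 × 0.08 × 0.18 × 0.07 = 0.0001512
As a percentage: 0.0001512 × 100 = 0.0151%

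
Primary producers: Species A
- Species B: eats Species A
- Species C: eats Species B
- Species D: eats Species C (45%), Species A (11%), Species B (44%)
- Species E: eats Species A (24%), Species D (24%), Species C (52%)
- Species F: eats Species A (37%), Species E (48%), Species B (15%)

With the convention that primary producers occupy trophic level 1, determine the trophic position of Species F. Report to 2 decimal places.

Species B: 1 + 1 = 2
Species C: 1 + 2 = 3
Species D: 1 + (0.45×3 + 0.11×1 + 0.44×2) = 3.34
Species E: 1 + (0.24×1 + 0.24×3.34 + 0.52×3) = 3.6016
Species F: 1 + (0.37×1 + 0.48×3.6016 + 0.15×2) = 3.398768

3.40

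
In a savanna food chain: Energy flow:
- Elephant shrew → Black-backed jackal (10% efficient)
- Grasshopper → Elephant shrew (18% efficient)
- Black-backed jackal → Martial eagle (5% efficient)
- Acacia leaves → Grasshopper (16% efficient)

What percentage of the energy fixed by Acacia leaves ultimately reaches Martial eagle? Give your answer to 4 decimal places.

Product of link efficiencies: 0.16 × 0.18 × 0.1 × 0.05 = 0.000144
As a percentage: 0.000144 × 100 = 0.0144%

0.0144%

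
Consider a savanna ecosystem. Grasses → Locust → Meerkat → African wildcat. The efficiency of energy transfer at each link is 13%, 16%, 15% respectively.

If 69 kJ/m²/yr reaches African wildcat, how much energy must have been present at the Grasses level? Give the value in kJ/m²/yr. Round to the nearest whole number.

22115 kJ/m²/yr

Cumulative transfer efficiency: 0.13 × 0.16 × 0.15 = 0.00312
Grasses energy = 69 / 0.00312 = 22115 kJ/m²/yr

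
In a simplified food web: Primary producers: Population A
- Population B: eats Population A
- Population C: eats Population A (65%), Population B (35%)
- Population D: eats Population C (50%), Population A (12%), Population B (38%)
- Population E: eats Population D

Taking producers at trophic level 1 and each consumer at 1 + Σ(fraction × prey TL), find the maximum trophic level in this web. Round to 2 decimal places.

4.06

Population B: 1 + 1 = 2
Population C: 1 + (0.65×1 + 0.35×2) = 2.35
Population D: 1 + (0.5×2.35 + 0.12×1 + 0.38×2) = 3.055
Population E: 1 + 3.055 = 4.055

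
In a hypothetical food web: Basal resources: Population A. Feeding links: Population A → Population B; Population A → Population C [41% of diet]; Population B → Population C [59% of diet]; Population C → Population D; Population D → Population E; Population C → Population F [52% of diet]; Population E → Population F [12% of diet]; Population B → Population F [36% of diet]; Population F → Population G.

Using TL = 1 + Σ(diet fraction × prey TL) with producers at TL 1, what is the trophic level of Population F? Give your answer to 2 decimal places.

Population B: 1 + 1 = 2
Population C: 1 + (0.41×1 + 0.59×2) = 2.59
Population D: 1 + 2.59 = 3.59
Population E: 1 + 3.59 = 4.59
Population F: 1 + (0.52×2.59 + 0.12×4.59 + 0.36×2) = 3.6176
Population G: 1 + 3.6176 = 4.6176

3.62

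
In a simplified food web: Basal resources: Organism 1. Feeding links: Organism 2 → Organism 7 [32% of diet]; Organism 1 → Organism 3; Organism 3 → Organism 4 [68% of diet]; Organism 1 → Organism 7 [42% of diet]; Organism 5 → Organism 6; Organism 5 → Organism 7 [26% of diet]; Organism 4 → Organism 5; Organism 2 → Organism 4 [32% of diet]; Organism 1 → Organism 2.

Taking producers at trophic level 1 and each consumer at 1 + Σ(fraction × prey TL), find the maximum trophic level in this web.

5

Organism 2: 1 + 1 = 2
Organism 3: 1 + 1 = 2
Organism 4: 1 + (0.32×2 + 0.68×2) = 3
Organism 5: 1 + 3 = 4
Organism 6: 1 + 4 = 5
Organism 7: 1 + (0.26×4 + 0.32×2 + 0.42×1) = 3.1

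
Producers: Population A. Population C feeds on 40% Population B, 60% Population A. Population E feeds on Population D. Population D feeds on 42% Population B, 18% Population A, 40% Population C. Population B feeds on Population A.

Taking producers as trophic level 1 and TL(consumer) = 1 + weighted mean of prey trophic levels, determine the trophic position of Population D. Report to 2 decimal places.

2.98

Population B: 1 + 1 = 2
Population C: 1 + (0.4×2 + 0.6×1) = 2.4
Population D: 1 + (0.42×2 + 0.18×1 + 0.4×2.4) = 2.98
Population E: 1 + 2.98 = 3.98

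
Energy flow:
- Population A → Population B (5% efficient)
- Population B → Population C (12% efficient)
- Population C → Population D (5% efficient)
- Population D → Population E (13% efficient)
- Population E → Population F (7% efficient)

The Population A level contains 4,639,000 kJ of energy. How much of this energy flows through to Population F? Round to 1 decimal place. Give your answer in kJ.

12.7 kJ

Population B: 4639000 × 0.05 = 231950 kJ
Population C: 231950 × 0.12 = 27834 kJ
Population D: 27834 × 0.05 = 1391.7 kJ
Population E: 1391.7 × 0.13 = 180.921 kJ
Population F: 180.921 × 0.07 = 12.66447 kJ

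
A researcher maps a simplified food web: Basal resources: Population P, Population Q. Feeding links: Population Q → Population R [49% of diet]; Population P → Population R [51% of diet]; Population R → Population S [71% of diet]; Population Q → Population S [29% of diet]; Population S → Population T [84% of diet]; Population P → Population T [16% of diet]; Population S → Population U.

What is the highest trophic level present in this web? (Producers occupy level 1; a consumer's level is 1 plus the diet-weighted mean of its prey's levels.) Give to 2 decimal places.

3.71

Population R: 1 + (0.49×1 + 0.51×1) = 2
Population S: 1 + (0.71×2 + 0.29×1) = 2.71
Population T: 1 + (0.84×2.71 + 0.16×1) = 3.4364
Population U: 1 + 2.71 = 3.71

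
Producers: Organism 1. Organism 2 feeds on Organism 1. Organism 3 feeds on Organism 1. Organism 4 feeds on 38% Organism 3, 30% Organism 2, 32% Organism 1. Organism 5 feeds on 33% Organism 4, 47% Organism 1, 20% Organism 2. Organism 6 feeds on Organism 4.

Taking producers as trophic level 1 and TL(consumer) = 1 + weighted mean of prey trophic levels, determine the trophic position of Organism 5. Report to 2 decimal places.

2.75

Organism 2: 1 + 1 = 2
Organism 3: 1 + 1 = 2
Organism 4: 1 + (0.38×2 + 0.3×2 + 0.32×1) = 2.68
Organism 5: 1 + (0.33×2.68 + 0.47×1 + 0.2×2) = 2.7544
Organism 6: 1 + 2.68 = 3.68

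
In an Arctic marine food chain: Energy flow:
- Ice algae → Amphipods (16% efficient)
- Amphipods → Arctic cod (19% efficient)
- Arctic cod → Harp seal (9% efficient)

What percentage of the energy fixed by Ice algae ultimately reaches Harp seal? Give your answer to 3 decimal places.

Product of link efficiencies: 0.16 × 0.19 × 0.09 = 0.002736
As a percentage: 0.002736 × 100 = 0.274%

0.274%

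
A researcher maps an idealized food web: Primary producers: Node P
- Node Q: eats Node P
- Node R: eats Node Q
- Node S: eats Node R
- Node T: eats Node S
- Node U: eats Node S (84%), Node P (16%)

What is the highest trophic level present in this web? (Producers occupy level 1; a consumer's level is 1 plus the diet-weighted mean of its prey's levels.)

5

Node Q: 1 + 1 = 2
Node R: 1 + 2 = 3
Node S: 1 + 3 = 4
Node T: 1 + 4 = 5
Node U: 1 + (0.84×4 + 0.16×1) = 4.52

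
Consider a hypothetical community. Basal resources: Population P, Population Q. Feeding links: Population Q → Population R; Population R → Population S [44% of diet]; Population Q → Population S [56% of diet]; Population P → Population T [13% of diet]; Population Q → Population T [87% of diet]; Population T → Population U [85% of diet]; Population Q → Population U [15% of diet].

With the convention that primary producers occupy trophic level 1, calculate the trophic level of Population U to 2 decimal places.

2.85

Population R: 1 + 1 = 2
Population S: 1 + (0.44×2 + 0.56×1) = 2.44
Population T: 1 + (0.13×1 + 0.87×1) = 2
Population U: 1 + (0.85×2 + 0.15×1) = 2.85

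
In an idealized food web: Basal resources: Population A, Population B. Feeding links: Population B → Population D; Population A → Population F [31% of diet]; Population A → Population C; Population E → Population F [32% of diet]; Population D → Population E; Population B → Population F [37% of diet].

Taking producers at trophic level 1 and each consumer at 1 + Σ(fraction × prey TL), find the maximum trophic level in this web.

Population C: 1 + 1 = 2
Population D: 1 + 1 = 2
Population E: 1 + 2 = 3
Population F: 1 + (0.37×1 + 0.31×1 + 0.32×3) = 2.64

3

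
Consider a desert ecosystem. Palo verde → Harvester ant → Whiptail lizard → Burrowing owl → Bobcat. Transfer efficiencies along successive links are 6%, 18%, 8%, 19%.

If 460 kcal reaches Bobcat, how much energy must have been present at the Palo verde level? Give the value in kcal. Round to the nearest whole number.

2802144 kcal

Cumulative transfer efficiency: 0.06 × 0.18 × 0.08 × 0.19 = 0.00016416
Palo verde energy = 460 / 0.00016416 = 2802144 kcal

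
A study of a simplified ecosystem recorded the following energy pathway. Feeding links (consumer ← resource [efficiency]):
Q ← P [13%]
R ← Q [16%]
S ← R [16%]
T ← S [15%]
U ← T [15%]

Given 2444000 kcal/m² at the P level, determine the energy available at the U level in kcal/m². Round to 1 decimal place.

Q: 2444000 × 0.13 = 317720 kcal/m²
R: 317720 × 0.16 = 50835.2 kcal/m²
S: 50835.2 × 0.16 = 8133.632 kcal/m²
T: 8133.632 × 0.15 = 1220.0448 kcal/m²
U: 1220.0448 × 0.15 = 183.00672 kcal/m²

183.0 kcal/m²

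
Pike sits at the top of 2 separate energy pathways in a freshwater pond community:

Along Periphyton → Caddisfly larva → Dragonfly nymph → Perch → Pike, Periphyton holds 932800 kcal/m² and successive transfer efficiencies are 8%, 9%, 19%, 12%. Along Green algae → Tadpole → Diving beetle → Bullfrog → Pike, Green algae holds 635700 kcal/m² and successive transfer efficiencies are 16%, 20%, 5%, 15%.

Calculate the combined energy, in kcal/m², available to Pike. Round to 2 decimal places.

305.70 kcal/m²

Via Periphyton: 932800 × 0.08 × 0.09 × 0.19 × 0.12 = 153.128448 kcal/m²
Via Green algae: 635700 × 0.16 × 0.2 × 0.05 × 0.15 = 152.568 kcal/m²
Total at Pike: 153.128448 + 152.568 = 305.696448 kcal/m²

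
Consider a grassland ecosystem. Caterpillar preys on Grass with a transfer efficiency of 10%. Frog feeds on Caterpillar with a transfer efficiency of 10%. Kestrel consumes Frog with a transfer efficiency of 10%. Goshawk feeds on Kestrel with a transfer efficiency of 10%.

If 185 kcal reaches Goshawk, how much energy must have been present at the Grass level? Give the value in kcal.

1850000 kcal

Cumulative transfer efficiency: 0.1 × 0.1 × 0.1 × 0.1 = 0.0001
Grass energy = 185 / 0.0001 = 1850000 kcal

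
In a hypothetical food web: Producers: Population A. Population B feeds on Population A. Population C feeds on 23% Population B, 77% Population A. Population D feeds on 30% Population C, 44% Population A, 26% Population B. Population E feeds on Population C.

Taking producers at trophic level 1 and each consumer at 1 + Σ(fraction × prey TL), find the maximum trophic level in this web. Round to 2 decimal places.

Population B: 1 + 1 = 2
Population C: 1 + (0.23×2 + 0.77×1) = 2.23
Population D: 1 + (0.3×2.23 + 0.44×1 + 0.26×2) = 2.629
Population E: 1 + 2.23 = 3.23

3.23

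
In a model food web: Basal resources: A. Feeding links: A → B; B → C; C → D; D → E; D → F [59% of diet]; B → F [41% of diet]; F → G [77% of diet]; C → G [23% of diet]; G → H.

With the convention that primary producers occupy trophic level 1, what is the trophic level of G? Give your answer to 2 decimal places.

B: 1 + 1 = 2
C: 1 + 2 = 3
D: 1 + 3 = 4
E: 1 + 4 = 5
F: 1 + (0.59×4 + 0.41×2) = 4.18
G: 1 + (0.77×4.18 + 0.23×3) = 4.9086
H: 1 + 4.9086 = 5.9086

4.91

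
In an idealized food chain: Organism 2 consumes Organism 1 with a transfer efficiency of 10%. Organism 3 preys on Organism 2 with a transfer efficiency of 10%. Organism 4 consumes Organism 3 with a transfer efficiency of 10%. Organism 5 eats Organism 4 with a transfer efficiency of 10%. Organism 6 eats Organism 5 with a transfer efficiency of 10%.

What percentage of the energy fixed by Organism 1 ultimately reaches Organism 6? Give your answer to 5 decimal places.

0.00100%

Product of link efficiencies: 0.1 × 0.1 × 0.1 × 0.1 × 0.1 = 0.00001
As a percentage: 0.00001 × 100 = 0.00100%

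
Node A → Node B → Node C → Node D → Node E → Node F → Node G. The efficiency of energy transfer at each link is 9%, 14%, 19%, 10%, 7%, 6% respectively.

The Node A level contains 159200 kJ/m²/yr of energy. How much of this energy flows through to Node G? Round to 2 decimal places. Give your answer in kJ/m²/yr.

0.16 kJ/m²/yr

Node B: 159200 × 0.09 = 14328 kJ/m²/yr
Node C: 14328 × 0.14 = 2005.92 kJ/m²/yr
Node D: 2005.92 × 0.19 = 381.1248 kJ/m²/yr
Node E: 381.1248 × 0.1 = 38.11248 kJ/m²/yr
Node F: 38.11248 × 0.07 = 2.6678736 kJ/m²/yr
Node G: 2.6678736 × 0.06 = 0.160072416 kJ/m²/yr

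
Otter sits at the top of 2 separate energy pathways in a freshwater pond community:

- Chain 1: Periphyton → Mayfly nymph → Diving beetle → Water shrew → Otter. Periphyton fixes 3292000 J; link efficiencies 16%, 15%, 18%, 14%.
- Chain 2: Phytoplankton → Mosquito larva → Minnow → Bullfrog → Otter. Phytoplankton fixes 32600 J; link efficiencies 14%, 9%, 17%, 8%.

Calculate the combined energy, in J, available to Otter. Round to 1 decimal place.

1996.6 J

Chain 1: 3292000 × 0.16 × 0.15 × 0.18 × 0.14 = 1991.0016 J
Chain 2: 32600 × 0.14 × 0.09 × 0.17 × 0.08 = 5.586336 J
Total at Otter: 1991.0016 + 5.586336 = 1996.587936 J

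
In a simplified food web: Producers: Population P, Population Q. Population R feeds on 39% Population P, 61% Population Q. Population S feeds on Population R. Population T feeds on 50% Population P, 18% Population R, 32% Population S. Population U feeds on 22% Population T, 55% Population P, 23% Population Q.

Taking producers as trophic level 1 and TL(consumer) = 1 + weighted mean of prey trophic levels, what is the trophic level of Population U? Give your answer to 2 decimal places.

Population R: 1 + (0.39×1 + 0.61×1) = 2
Population S: 1 + 2 = 3
Population T: 1 + (0.5×1 + 0.18×2 + 0.32×3) = 2.82
Population U: 1 + (0.22×2.82 + 0.55×1 + 0.23×1) = 2.4004

2.40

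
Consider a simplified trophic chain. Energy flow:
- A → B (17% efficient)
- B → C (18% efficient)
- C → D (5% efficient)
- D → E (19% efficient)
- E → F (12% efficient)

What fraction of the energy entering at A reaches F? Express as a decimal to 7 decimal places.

Product of link efficiencies: 0.17 × 0.18 × 0.05 × 0.19 × 0.12 = 0.000034884

0.0000349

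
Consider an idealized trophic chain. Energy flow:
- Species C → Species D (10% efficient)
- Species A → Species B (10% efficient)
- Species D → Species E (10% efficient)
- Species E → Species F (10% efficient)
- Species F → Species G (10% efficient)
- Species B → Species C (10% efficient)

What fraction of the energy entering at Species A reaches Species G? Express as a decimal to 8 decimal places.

Product of link efficiencies: 0.1 × 0.1 × 0.1 × 0.1 × 0.1 × 0.1 = 0.000001

0.00000100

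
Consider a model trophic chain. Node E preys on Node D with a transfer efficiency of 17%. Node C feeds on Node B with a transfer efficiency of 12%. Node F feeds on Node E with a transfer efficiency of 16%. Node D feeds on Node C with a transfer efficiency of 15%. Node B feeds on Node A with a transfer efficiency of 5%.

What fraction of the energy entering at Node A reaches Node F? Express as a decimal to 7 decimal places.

0.0000245

Product of link efficiencies: 0.05 × 0.12 × 0.15 × 0.17 × 0.16 = 0.00002448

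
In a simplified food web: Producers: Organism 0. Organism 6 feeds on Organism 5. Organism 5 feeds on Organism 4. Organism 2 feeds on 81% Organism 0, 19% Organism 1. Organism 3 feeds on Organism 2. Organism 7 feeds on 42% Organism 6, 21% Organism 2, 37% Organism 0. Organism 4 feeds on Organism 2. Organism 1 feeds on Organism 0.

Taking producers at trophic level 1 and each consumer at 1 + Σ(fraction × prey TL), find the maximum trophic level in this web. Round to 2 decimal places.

Organism 1: 1 + 1 = 2
Organism 2: 1 + (0.81×1 + 0.19×2) = 2.19
Organism 3: 1 + 2.19 = 3.19
Organism 4: 1 + 2.19 = 3.19
Organism 5: 1 + 3.19 = 4.19
Organism 6: 1 + 4.19 = 5.19
Organism 7: 1 + (0.42×5.19 + 0.21×2.19 + 0.37×1) = 4.0097

5.19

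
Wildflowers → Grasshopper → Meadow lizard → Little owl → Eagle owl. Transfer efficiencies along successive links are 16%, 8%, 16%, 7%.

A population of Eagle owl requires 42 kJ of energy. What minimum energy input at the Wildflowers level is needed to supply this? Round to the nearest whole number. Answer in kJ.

292969 kJ

Cumulative transfer efficiency: 0.16 × 0.08 × 0.16 × 0.07 = 0.00014336
Wildflowers energy = 42 / 0.00014336 = 292969 kJ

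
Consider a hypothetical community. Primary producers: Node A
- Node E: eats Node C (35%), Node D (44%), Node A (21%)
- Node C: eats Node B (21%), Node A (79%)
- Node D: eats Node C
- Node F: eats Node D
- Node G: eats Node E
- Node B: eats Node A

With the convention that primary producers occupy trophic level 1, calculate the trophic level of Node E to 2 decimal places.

3.40

Node B: 1 + 1 = 2
Node C: 1 + (0.21×2 + 0.79×1) = 2.21
Node D: 1 + 2.21 = 3.21
Node E: 1 + (0.35×2.21 + 0.44×3.21 + 0.21×1) = 3.3959
Node F: 1 + 3.21 = 4.21
Node G: 1 + 3.3959 = 4.3959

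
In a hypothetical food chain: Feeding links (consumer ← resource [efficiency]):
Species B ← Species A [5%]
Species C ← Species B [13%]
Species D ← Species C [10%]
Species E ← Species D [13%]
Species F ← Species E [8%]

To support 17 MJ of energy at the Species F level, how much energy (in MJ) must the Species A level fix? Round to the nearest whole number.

2514793 MJ

Cumulative transfer efficiency: 0.05 × 0.13 × 0.1 × 0.13 × 0.08 = 0.00000676
Species A energy = 17 / 0.00000676 = 2514793 MJ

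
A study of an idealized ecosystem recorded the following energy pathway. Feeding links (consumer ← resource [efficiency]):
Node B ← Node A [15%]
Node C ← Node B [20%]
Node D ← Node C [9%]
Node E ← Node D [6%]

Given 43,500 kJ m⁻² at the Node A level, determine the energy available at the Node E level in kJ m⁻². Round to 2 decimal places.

Node B: 43500 × 0.15 = 6525 kJ m⁻²
Node C: 6525 × 0.2 = 1305 kJ m⁻²
Node D: 1305 × 0.09 = 117.45 kJ m⁻²
Node E: 117.45 × 0.06 = 7.047 kJ m⁻²

7.05 kJ m⁻²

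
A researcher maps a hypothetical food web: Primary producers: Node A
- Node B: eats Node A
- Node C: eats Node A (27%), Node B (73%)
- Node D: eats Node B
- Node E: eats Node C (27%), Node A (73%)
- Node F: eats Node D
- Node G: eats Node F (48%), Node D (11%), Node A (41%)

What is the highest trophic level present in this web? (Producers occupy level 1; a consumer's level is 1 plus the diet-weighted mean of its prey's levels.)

Node B: 1 + 1 = 2
Node C: 1 + (0.27×1 + 0.73×2) = 2.73
Node D: 1 + 2 = 3
Node E: 1 + (0.27×2.73 + 0.73×1) = 2.4671
Node F: 1 + 3 = 4
Node G: 1 + (0.48×4 + 0.11×3 + 0.41×1) = 3.66

4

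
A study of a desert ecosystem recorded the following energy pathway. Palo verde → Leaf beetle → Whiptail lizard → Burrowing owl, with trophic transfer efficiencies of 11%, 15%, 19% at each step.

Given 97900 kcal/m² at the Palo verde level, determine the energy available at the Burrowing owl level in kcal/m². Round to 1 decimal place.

Leaf beetle: 97900 × 0.11 = 10769 kcal/m²
Whiptail lizard: 10769 × 0.15 = 1615.35 kcal/m²
Burrowing owl: 1615.35 × 0.19 = 306.9165 kcal/m²

306.9 kcal/m²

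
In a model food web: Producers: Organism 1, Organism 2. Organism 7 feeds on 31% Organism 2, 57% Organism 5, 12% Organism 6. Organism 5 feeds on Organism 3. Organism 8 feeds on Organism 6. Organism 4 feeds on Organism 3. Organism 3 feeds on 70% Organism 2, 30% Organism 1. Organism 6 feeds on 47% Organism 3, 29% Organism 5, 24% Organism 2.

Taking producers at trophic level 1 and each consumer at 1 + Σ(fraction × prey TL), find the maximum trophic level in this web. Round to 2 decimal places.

4.05

Organism 3: 1 + (0.7×1 + 0.3×1) = 2
Organism 4: 1 + 2 = 3
Organism 5: 1 + 2 = 3
Organism 6: 1 + (0.47×2 + 0.29×3 + 0.24×1) = 3.05
Organism 7: 1 + (0.31×1 + 0.57×3 + 0.12×3.05) = 3.386
Organism 8: 1 + 3.05 = 4.05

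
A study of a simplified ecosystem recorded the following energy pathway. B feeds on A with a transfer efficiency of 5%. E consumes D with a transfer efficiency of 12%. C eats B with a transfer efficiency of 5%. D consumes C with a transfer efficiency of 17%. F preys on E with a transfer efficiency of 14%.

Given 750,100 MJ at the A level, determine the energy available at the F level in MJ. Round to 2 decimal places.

B: 750100 × 0.05 = 37505 MJ
C: 37505 × 0.05 = 1875.25 MJ
D: 1875.25 × 0.17 = 318.7925 MJ
E: 318.7925 × 0.12 = 38.2551 MJ
F: 38.2551 × 0.14 = 5.355714 MJ

5.36 MJ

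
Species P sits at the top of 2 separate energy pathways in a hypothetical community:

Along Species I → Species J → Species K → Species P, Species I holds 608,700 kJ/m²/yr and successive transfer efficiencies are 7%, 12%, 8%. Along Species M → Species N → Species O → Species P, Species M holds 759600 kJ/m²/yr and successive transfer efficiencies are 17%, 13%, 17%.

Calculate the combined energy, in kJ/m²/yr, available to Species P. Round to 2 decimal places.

Via Species I: 608700 × 0.07 × 0.12 × 0.08 = 409.0464 kJ/m²/yr
Via Species M: 759600 × 0.17 × 0.13 × 0.17 = 2853.8172 kJ/m²/yr
Total at Species P: 409.0464 + 2853.8172 = 3262.8636 kJ/m²/yr

3262.86 kJ/m²/yr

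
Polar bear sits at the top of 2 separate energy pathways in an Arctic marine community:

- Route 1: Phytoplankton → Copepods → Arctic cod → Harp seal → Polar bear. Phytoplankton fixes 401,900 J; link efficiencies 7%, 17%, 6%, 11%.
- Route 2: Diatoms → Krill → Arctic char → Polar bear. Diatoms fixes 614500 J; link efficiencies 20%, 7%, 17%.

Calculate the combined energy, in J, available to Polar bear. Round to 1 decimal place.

Route 1: 401900 × 0.07 × 0.17 × 0.06 × 0.11 = 31.565226 J
Route 2: 614500 × 0.2 × 0.07 × 0.17 = 1462.51 J
Total at Polar bear: 31.565226 + 1462.51 = 1494.075226 J

1494.1 J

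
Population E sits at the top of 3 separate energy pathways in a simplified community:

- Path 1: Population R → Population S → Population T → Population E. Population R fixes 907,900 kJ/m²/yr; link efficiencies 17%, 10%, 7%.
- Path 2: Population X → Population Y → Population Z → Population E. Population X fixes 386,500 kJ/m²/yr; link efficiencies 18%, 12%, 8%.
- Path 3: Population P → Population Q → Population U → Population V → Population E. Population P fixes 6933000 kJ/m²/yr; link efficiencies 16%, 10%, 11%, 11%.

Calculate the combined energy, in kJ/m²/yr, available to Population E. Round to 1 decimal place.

Path 1: 907900 × 0.17 × 0.1 × 0.07 = 1080.401 kJ/m²/yr
Path 2: 386500 × 0.18 × 0.12 × 0.08 = 667.872 kJ/m²/yr
Path 3: 6933000 × 0.16 × 0.1 × 0.11 × 0.11 = 1342.2288 kJ/m²/yr
Total at Population E: 1080.401 + 667.872 + 1342.2288 = 3090.5018 kJ/m²/yr

3090.5 kJ/m²/yr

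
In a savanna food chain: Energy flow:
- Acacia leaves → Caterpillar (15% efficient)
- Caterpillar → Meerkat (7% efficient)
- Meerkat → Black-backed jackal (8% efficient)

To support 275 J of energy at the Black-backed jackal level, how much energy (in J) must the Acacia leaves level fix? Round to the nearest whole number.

327381 J

Cumulative transfer efficiency: 0.15 × 0.07 × 0.08 = 0.00084
Acacia leaves energy = 275 / 0.00084 = 327381 J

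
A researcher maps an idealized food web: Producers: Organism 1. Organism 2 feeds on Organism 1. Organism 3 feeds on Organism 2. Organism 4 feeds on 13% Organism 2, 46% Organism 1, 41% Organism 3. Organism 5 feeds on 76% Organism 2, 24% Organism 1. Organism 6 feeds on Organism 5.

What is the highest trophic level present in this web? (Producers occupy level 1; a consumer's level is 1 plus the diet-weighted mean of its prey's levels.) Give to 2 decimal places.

3.76

Organism 2: 1 + 1 = 2
Organism 3: 1 + 2 = 3
Organism 4: 1 + (0.13×2 + 0.46×1 + 0.41×3) = 2.95
Organism 5: 1 + (0.76×2 + 0.24×1) = 2.76
Organism 6: 1 + 2.76 = 3.76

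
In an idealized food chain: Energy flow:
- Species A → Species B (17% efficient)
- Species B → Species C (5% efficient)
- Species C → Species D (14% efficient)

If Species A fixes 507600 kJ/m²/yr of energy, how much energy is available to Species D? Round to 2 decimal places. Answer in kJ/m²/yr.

604.04 kJ/m²/yr

Species B: 507600 × 0.17 = 86292 kJ/m²/yr
Species C: 86292 × 0.05 = 4314.6 kJ/m²/yr
Species D: 4314.6 × 0.14 = 604.044 kJ/m²/yr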